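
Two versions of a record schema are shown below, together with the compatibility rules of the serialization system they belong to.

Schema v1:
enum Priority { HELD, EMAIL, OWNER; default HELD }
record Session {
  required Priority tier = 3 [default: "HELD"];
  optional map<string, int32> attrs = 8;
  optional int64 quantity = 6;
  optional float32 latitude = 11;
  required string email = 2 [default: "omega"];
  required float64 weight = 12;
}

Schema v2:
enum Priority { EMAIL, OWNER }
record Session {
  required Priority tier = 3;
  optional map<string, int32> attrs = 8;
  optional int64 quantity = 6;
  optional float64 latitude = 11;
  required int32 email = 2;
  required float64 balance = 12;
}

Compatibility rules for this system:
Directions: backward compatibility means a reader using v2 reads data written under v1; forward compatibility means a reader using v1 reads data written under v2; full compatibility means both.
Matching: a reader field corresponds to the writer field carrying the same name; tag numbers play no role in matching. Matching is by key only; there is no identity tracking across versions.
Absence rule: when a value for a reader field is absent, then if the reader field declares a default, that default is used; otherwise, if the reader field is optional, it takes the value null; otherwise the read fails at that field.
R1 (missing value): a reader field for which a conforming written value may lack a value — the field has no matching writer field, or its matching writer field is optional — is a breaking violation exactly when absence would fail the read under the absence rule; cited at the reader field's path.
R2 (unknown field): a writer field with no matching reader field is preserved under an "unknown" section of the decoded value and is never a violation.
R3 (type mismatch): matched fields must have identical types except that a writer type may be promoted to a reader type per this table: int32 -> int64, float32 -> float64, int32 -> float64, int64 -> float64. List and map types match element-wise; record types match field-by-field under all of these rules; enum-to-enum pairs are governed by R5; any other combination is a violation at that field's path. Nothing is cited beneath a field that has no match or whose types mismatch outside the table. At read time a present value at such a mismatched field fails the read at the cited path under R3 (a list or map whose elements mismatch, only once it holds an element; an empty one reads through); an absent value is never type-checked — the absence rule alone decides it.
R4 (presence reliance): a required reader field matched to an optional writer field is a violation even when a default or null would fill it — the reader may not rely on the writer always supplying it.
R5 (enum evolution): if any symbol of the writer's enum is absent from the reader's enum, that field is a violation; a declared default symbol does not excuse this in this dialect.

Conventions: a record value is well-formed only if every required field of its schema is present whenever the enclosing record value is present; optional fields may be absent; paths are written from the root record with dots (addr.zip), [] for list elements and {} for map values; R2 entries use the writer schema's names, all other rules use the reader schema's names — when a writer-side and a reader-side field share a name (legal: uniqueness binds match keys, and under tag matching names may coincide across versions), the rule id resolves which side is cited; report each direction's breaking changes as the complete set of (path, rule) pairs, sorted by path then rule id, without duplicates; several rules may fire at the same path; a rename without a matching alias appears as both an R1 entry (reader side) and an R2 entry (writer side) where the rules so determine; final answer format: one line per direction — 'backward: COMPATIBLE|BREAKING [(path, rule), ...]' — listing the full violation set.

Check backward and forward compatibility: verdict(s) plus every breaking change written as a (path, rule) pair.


backward: BREAKING [(balance, R1), (email, R3), (tier, R5)]; forward: BREAKING [(email, R3), (latitude, R3), (weight, R1)]

in Session below, arrows point writer -> reader
backward for Session (reader v2, writer v1):
  Priority -> Priority, writer required: tier aligns to tier
  map<string, int32> -> map<string, int32>, writer optional: attrs aligns to attrs
  int64 -> int64, writer optional: quantity aligns to quantity
  float32 -> float64, writer optional: latitude aligns to latitude
  string -> int32, writer required: email aligns to email
  no writer field matches reader balance
  writer field weight has no reader counterpart
  violation R1 at balance
  violation R3 at email
  violation R5 at tier
  backward on Session therefore BREAKING (3)
forward for Session (reader v1, writer v2):
  Priority -> Priority, writer required: tier aligns to tier
  map<string, int32> -> map<string, int32>, writer optional: attrs aligns to attrs
  int64 -> int64, writer optional: quantity aligns to quantity
  float64 -> float32, writer optional: latitude aligns to latitude
  int32 -> string, writer required: email aligns to email
  no writer field matches reader weight
  writer field balance has no reader counterpart
  violation R3 at email
  violation R3 at latitude
  violation R1 at weight
  forward on Session therefore BREAKING (3)


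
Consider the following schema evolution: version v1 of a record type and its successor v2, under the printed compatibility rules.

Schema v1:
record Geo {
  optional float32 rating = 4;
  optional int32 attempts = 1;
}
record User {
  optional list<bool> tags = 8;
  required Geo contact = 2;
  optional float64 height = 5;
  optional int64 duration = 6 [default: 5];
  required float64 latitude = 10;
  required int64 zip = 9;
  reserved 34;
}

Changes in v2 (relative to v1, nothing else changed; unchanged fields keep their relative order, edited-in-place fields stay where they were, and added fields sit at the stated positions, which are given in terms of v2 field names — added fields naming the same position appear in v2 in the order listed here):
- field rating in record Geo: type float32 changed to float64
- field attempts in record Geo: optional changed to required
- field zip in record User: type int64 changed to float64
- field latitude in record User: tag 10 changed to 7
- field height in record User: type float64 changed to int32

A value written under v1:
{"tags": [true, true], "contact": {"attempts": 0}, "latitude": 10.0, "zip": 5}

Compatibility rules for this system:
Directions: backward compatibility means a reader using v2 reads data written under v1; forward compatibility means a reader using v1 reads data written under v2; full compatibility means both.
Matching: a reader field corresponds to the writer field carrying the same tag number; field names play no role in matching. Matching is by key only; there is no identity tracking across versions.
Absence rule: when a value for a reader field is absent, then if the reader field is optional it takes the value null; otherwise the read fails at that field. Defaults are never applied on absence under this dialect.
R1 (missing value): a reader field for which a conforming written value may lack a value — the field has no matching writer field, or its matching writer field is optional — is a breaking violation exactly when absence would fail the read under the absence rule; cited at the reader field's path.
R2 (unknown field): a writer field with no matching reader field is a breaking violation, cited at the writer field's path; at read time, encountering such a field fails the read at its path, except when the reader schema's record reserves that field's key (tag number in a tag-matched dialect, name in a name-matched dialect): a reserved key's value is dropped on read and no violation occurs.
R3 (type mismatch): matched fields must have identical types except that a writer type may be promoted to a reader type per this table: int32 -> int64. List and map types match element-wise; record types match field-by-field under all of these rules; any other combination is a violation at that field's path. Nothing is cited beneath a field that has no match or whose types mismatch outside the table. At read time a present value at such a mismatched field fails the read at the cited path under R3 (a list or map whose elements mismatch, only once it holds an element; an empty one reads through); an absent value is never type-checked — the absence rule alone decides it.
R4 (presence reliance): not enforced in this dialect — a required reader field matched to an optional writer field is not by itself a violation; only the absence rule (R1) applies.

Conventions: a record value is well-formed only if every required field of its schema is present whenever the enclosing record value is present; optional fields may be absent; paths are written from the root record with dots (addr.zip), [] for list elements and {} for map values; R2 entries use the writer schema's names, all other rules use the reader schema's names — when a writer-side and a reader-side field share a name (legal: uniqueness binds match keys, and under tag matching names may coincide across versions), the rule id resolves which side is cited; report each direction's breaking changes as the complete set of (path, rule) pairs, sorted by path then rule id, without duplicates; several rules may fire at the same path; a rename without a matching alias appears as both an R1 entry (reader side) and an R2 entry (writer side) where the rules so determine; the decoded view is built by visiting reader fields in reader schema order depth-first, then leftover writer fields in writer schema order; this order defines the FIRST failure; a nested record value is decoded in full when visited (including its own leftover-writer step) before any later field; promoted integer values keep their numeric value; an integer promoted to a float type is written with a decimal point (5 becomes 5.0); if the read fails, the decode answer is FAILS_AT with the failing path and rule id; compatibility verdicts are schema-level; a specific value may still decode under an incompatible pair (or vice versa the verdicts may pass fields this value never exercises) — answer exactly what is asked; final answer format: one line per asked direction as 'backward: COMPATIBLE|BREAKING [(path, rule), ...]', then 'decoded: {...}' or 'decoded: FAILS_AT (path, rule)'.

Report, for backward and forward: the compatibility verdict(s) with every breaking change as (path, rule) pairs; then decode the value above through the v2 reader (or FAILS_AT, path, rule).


backward: BREAKING [(contact.attempts, R1), (contact.rating, R3), (height, R3), (latitude, R1), (latitude, R2), (zip, R3)]; forward: BREAKING [(contact.rating, R3), (height, R3), (latitude, R1), (latitude, R2), (zip, R3)]; decoded: FAILS_AT (latitude, R1)

the writer's type comes first in each User pair
backward on User — v2 reading data written by v1:
  list<bool> -> list<bool>, writer optional: tags aligns to tags
  Geo -> Geo, writer required: contact aligns to contact
  float64 -> int32, writer optional: height aligns to height
  int64 -> int64, writer optional: duration aligns to duration
  no writer field matches reader latitude
  int64 -> float64, writer required: zip aligns to zip
  writer latitude: unknown to reader
  float32 -> float64, writer optional: contact.rating aligns to contact.rating
  int32 -> int32, writer optional: contact.attempts aligns to contact.attempts
  breaking: (contact.attempts, R1)
  breaking: (contact.rating, R3)
  breaking: (height, R3)
  breaking: (latitude, R1)
  breaking: (latitude, R2)
  breaking: (zip, R3)
  => backward verdict for User: BREAKING, 6 violation(s)
forward on User — v1 reading data written by v2:
  list<bool> -> list<bool>, writer optional: tags aligns to tags
  Geo -> Geo, writer required: contact aligns to contact
  int32 -> float64, writer optional: height aligns to height
  int64 -> int64, writer optional: duration aligns to duration
  no writer field matches reader latitude
  float64 -> int64, writer required: zip aligns to zip
  writer latitude: unknown to reader
  float64 -> float32, writer optional: contact.rating aligns to contact.rating
  int32 -> int32, writer required: contact.attempts aligns to contact.attempts
  breaking: (contact.rating, R3)
  breaking: (height, R3)
  breaking: (latitude, R1)
  breaking: (latitude, R2)
  breaking: (zip, R3)
  => forward verdict for User: BREAKING, 5 violation(s)
decode (reader v2):
  tags := [true, true]
  contact.rating := null (absent, optional -> null)
  contact.attempts := 0
  height := null (absent, optional -> null)
  duration := null (absent, optional -> null)
  read fails at latitude under R1 (no fill)
  => FAILS_AT (latitude, R1)


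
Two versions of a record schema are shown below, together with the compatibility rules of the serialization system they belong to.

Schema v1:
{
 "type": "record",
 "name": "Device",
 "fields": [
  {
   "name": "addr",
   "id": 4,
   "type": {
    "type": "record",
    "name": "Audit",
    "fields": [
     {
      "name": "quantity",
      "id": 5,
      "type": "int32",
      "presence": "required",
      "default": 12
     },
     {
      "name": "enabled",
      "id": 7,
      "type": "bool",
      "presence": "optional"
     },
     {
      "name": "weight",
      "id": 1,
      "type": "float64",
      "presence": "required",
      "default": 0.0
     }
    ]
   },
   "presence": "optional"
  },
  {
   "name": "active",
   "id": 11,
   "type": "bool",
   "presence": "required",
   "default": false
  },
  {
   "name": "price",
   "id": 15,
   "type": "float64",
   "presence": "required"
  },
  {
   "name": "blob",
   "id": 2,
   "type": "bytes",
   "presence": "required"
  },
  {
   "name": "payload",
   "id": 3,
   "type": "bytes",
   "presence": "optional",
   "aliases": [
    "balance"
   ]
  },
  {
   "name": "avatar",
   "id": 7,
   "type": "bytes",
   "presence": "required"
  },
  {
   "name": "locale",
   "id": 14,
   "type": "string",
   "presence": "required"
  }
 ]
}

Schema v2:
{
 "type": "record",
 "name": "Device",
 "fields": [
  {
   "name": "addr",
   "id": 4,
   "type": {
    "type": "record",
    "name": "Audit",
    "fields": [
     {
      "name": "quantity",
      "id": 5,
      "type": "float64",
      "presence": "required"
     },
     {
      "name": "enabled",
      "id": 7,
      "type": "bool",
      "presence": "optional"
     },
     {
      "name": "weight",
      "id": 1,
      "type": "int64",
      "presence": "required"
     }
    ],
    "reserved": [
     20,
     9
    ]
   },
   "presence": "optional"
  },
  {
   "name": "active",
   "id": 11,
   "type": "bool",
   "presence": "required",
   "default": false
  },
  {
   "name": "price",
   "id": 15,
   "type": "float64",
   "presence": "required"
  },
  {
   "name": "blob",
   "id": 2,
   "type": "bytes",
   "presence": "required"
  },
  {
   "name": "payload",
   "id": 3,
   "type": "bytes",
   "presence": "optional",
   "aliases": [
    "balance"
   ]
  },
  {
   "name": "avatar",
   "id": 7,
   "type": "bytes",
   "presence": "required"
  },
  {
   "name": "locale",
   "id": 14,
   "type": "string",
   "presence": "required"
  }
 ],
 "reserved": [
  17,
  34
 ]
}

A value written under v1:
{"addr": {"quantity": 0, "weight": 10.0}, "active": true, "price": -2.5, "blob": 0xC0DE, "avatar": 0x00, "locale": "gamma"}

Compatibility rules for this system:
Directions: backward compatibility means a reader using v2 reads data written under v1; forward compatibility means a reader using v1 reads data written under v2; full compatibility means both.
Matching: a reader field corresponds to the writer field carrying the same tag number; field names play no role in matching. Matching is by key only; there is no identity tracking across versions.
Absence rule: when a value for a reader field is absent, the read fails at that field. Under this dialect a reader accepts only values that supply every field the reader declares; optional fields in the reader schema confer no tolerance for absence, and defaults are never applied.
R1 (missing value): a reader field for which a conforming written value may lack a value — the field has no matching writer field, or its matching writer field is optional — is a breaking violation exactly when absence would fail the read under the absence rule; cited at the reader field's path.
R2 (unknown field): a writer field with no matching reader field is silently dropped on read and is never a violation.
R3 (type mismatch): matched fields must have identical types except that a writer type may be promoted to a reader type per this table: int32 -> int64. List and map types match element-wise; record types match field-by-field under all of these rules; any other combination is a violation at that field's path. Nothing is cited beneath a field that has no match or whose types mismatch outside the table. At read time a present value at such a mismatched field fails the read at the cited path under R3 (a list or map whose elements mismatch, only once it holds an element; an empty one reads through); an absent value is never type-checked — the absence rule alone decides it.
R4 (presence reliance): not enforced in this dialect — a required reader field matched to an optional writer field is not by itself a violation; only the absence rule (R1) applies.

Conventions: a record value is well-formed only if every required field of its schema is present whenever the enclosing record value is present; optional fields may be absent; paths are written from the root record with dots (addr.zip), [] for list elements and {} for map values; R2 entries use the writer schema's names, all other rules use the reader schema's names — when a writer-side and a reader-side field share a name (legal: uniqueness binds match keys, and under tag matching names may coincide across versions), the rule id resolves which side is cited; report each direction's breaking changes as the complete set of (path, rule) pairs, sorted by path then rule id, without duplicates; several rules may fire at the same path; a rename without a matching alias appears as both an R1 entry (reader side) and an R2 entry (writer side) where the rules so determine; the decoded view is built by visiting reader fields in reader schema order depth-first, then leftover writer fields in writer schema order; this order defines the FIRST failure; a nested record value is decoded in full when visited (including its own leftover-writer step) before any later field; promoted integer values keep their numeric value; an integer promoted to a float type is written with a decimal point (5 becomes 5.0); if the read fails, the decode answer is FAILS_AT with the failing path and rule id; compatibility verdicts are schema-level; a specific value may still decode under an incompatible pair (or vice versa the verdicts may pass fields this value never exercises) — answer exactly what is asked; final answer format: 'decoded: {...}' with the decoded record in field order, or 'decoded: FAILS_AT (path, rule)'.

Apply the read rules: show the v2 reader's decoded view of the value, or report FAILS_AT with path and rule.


decoded: FAILS_AT (addr.quantity, R3)

each type pair in Device: writer, then reader
decoding the Device value with the v2 reader:
  read fails at addr.quantity under R3
  => FAILS_AT (addr.quantity, R3)
diffs on Device not affecting the asked answer:
  field weight in record Audit: type float64 changed to int64 (its default is dropped) -> schema-level compatibility only; this Device value's decode is unchanged


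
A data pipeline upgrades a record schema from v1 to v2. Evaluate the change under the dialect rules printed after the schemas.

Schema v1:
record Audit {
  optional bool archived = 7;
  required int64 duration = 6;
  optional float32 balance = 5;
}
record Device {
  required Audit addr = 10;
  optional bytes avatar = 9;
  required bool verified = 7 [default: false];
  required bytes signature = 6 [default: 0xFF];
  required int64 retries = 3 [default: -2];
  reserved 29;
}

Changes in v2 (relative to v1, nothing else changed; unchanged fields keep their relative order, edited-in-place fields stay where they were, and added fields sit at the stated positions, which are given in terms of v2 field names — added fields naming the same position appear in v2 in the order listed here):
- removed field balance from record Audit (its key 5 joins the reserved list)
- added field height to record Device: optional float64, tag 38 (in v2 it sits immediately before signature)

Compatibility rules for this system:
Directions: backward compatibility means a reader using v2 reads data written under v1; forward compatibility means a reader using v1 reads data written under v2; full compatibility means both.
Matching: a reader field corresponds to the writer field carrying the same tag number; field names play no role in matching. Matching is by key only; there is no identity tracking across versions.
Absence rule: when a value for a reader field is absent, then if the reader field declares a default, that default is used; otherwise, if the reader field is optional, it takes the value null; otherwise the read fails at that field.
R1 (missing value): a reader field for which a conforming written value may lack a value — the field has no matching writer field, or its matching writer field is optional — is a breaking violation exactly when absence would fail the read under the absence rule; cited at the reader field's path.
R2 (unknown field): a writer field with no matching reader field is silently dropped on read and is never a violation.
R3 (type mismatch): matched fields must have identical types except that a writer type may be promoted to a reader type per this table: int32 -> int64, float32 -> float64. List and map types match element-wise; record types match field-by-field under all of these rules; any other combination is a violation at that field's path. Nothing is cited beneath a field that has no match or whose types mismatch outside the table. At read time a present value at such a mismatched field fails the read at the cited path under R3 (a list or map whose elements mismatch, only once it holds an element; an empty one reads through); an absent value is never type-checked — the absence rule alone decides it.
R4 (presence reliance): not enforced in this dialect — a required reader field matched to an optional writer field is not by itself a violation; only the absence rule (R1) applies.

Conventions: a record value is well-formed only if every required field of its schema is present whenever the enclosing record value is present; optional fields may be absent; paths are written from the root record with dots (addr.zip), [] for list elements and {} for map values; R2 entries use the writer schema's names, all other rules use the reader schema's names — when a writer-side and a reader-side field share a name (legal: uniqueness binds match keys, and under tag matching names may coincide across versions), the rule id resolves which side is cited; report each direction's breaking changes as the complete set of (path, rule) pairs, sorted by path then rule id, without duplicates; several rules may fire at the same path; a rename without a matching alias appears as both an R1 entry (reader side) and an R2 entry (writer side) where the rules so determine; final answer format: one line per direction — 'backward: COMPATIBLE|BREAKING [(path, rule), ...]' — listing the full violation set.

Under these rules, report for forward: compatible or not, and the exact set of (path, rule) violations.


forward: COMPATIBLE []

in Device below, arrows point writer -> reader
forward on Device — v1 reading data written by v2:
  addr <- addr (Audit -> Audit, writer required)
  avatar <- avatar (bytes -> bytes, writer optional)
  verified <- verified (bool -> bool, writer required)
  signature <- signature (bytes -> bytes, writer required)
  retries <- retries (int64 -> int64, writer required)
  leftover writer field: height
  addr.archived <- addr.archived (bool -> bool, writer optional)
  addr.duration <- addr.duration (int64 -> int64, writer required)
  addr.balance: no writer-side match
  nothing fires on Device: forward is COMPATIBLE
checking off the Device differences that do not matter here:
  removed field balance from record Audit (its key 5 joins the reserved list) -> fires no rule on Device, leaving the asked answer as it is
  added field height to record Device: optional float64, tag 38 (in v2 it sits immediately before signature) -> fires no rule on Device, leaving the asked answer as it is


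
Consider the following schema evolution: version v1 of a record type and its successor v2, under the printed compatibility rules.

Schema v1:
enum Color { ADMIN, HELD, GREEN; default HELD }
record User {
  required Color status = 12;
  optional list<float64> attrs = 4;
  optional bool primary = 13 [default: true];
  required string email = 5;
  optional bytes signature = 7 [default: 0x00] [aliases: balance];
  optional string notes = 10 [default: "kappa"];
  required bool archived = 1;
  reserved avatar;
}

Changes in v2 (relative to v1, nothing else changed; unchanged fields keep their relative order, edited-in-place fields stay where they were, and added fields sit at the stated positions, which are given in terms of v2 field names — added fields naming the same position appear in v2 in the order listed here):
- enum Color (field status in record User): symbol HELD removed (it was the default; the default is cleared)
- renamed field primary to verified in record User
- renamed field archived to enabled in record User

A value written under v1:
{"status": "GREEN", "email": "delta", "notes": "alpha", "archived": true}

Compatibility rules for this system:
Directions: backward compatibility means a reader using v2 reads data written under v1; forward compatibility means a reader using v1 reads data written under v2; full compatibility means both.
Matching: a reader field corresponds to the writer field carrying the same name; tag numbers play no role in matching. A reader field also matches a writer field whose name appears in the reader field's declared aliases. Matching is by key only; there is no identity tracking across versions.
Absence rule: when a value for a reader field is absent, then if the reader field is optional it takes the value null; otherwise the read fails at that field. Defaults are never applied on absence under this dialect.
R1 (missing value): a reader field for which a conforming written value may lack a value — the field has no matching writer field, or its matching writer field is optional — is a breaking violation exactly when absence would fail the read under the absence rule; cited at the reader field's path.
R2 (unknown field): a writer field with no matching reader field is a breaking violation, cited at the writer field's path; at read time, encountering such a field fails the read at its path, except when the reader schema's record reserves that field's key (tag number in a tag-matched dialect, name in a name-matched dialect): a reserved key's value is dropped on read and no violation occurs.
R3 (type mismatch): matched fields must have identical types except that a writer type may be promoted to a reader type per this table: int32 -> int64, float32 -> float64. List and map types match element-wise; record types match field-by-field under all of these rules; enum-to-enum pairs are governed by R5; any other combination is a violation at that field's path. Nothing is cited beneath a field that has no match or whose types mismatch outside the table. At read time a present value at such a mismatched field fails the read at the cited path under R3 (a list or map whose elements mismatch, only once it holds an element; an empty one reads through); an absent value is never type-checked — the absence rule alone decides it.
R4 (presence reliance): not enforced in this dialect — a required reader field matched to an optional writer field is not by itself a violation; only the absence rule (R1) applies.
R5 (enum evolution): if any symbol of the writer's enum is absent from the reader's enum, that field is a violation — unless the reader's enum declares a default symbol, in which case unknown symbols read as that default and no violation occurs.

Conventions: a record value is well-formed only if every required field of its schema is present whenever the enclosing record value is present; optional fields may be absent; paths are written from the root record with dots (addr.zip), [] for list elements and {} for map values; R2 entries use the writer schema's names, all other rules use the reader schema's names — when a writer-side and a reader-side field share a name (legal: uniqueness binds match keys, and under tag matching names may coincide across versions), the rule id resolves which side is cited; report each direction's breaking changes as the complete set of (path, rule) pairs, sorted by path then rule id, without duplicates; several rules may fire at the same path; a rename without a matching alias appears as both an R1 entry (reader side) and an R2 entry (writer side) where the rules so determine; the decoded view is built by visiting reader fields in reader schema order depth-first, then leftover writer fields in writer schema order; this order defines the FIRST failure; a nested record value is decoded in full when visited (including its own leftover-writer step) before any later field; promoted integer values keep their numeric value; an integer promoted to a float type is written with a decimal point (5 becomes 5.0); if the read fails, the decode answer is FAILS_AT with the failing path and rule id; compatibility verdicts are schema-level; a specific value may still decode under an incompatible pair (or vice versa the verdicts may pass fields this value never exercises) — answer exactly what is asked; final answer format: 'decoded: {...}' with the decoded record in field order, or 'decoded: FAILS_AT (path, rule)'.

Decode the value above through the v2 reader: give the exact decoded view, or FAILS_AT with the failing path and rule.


decoded: FAILS_AT (enabled, R1)

in User below, arrows point writer -> reader
decode (reader v2):
  status := "GREEN"
  attrs := null (absent, optional -> null)
  verified := null (absent, optional -> null)
  email := "delta"
  signature := null (absent, optional -> null)
  notes := "alpha"
  read fails at enabled under R1 (no fill)
  => FAILS_AT (enabled, R1)
the other User changes do not affect what is asked:
  enum Color (field status in record User): symbol HELD removed (it was the default; the default is cleared) -> a verdict-level change on User — the shown value reads the same
  renamed field primary to verified in record User -> a verdict-level change on User — the shown value reads the same


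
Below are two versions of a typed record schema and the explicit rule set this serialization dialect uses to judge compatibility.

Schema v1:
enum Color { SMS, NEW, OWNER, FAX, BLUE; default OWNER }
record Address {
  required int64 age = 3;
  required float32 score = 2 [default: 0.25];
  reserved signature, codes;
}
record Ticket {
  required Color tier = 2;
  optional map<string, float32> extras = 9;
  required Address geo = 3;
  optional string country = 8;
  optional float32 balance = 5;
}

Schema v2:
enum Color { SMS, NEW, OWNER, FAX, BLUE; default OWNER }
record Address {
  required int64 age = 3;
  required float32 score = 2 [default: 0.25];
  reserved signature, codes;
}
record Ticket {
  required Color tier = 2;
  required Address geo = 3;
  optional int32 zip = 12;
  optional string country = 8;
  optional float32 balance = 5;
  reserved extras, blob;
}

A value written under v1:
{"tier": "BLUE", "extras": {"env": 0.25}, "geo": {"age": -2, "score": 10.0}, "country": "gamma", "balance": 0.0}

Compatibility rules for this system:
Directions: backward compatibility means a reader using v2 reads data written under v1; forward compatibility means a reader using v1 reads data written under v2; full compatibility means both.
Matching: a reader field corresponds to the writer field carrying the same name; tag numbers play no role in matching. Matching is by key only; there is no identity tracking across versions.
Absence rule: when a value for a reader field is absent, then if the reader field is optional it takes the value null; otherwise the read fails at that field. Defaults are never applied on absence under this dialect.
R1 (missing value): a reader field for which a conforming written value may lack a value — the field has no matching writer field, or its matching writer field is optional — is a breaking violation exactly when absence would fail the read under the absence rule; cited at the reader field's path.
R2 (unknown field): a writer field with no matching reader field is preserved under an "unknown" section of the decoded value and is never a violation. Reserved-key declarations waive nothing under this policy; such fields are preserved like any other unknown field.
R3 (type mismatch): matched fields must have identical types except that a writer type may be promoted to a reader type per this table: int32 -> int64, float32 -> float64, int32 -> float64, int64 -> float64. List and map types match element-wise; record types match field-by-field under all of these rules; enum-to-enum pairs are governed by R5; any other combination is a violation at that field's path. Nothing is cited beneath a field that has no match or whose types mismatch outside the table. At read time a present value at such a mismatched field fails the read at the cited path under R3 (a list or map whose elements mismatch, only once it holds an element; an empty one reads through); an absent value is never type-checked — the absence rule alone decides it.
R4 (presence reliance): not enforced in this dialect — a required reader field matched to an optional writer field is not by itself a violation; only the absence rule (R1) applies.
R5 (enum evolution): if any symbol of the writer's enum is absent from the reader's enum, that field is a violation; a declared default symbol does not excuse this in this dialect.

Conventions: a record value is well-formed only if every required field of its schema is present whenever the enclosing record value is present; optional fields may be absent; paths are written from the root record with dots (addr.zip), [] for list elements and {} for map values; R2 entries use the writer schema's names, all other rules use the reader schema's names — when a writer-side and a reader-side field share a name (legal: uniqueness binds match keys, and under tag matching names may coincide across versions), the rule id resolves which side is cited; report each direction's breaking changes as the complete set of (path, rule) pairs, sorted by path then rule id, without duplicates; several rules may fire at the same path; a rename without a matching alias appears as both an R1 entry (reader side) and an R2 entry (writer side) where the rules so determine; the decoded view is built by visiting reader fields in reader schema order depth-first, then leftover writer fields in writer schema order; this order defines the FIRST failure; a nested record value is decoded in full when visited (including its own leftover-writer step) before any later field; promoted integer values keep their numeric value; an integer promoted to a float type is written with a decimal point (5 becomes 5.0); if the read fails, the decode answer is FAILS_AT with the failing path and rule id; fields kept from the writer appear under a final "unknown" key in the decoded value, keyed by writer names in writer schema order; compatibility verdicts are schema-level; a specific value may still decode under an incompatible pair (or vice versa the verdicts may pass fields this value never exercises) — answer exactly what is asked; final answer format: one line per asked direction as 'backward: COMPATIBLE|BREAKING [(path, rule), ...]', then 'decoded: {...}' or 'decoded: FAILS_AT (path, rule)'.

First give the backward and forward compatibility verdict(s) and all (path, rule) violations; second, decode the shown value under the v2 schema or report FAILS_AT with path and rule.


the writer's type comes first in each Ticket pair
backward analysis of Ticket with v2 as reader and v1 as writer:
  Color -> Color, writer required: tier aligns to tier
  Address -> Address, writer required: geo aligns to geo
  zip: no writer-side match
  string -> string, writer optional: country aligns to country
  float32 -> float32, writer optional: balance aligns to balance
  writer extras: unknown to reader
  int64 -> int64, writer required: geo.age aligns to geo.age
  float32 -> float32, writer required: geo.score aligns to geo.score
  nothing fires on Ticket: backward is COMPATIBLE
forward analysis of Ticket with v1 as reader and v2 as writer:
  Color -> Color, writer required: tier aligns to tier
  extras: no writer-side match
  Address -> Address, writer required: geo aligns to geo
  string -> string, writer optional: country aligns to country
  float32 -> float32, writer optional: balance aligns to balance
  writer zip: unknown to reader
  int64 -> int64, writer required: geo.age aligns to geo.age
  float32 -> float32, writer required: geo.score aligns to geo.score
  nothing fires on Ticket: forward is COMPATIBLE
decode walk for Ticket under reader schema v2:
  tier := "BLUE"
  geo.age := -2
  geo.score := 10.0
  zip := null (not supplied -> null)
  country := "gamma"
  balance := 0.0
  writer extras: kept under "unknown"
  => decoded: {"tier": "BLUE", "geo": {"age": -2, "score": 10.0}, "zip": null, "country": "gamma", "balance": 0.0, "unknown": {"extras": {"env": 0.25}}}

backward: COMPATIBLE []; forward: COMPATIBLE []; decoded: {"tier": "BLUE", "geo": {"age": -2, "score": 10.0}, "zip": null, "country": "gamma", "balance": 0.0, "unknown": {"extras": {"env": 0.25}}}


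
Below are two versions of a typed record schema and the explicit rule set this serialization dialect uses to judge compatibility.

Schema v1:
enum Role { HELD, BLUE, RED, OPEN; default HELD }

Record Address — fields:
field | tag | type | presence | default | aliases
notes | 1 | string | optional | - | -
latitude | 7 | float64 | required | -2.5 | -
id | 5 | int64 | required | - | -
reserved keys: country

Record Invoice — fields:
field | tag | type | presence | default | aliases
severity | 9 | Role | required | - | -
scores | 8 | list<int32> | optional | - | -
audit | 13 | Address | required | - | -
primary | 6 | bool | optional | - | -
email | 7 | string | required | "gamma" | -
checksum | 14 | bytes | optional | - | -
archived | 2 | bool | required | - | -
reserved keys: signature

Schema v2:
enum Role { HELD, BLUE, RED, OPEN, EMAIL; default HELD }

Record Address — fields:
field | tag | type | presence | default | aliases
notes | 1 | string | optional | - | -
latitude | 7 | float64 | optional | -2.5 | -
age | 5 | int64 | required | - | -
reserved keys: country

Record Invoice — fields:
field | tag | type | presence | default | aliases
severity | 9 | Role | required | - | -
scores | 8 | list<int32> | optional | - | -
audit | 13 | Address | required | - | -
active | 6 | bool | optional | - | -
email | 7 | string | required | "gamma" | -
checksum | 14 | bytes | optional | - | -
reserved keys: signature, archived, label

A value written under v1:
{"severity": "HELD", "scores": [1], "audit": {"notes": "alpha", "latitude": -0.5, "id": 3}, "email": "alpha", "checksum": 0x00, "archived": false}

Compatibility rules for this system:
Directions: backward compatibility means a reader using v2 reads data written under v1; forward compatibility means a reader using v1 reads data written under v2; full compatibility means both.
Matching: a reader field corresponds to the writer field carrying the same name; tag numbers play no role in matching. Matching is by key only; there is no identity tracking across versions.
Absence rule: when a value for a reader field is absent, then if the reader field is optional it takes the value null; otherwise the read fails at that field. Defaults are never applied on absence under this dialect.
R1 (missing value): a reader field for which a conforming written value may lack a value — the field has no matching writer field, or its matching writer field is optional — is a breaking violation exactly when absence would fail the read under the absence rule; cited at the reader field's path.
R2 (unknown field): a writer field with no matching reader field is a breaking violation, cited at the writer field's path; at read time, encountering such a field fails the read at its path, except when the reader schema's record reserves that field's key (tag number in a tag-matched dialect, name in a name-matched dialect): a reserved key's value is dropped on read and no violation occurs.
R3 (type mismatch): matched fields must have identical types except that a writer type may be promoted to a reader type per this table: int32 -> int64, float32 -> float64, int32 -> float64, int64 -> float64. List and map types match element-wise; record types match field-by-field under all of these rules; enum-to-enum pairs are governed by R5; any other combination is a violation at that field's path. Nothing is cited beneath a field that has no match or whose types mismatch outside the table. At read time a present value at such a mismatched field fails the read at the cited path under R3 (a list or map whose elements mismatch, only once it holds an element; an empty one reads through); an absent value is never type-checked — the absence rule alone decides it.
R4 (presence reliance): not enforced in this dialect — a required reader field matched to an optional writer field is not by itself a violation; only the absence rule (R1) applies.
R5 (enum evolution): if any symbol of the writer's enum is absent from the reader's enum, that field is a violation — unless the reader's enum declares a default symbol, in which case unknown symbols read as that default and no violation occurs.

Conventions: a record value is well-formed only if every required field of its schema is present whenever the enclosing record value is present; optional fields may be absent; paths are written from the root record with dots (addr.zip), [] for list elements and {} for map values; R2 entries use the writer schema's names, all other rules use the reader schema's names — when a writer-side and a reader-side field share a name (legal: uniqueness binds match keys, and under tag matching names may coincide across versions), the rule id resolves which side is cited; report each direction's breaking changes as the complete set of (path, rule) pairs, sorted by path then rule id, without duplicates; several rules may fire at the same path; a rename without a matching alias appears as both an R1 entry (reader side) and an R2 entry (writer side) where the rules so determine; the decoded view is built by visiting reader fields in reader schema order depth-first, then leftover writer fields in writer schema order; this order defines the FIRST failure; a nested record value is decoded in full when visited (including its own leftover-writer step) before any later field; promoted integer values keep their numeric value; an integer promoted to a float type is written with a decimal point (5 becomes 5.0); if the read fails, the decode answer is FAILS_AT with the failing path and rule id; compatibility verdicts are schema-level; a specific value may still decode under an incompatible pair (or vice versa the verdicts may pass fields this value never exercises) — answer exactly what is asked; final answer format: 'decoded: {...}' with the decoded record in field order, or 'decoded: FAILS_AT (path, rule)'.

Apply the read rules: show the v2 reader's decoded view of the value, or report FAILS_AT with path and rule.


arrows below run writer -> reader for Invoice
decode walk for Invoice under reader schema v2:
  severity := "HELD"
  scores := [1]
  audit.notes := "alpha"
  audit.latitude := -0.5
  read fails at audit.age under R1 (no fill)
  => FAILS_AT (audit.age, R1)
the other Invoice changes do not affect what is asked:
  removed field archived from record Invoice (its key "archived" joins the reserved list) -> matters for Invoice compatibility verdicts, not for this value's decode
  enum Role (field severity in record Invoice): symbol EMAIL added -> fires no rule on Invoice under this dialect and leaves the result unchanged
  field latitude in record Address: required changed to optional -> matters for Invoice compatibility verdicts, not for this value's decode
  renamed field primary to active in record Invoice -> matters for Invoice compatibility verdicts, not for this value's decode

decoded: FAILS_AT (audit.age, R1)
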